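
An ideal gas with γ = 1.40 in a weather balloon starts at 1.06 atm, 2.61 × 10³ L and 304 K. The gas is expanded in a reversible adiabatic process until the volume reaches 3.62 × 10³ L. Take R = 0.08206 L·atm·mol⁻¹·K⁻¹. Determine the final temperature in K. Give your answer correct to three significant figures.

T₂ ≈ 267 K

Reversible adiabatic, γ = 1.40: T₂ = T₁·(V₁/V₂)^(γ−1) = 266.7 K; P₂ = P₁·(V₁/V₂)^γ = 0.6705 atm.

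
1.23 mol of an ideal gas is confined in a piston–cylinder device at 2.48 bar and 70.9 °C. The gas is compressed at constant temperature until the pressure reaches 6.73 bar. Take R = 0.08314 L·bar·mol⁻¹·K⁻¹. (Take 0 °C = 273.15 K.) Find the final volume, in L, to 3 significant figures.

V₂ ≈ 5.23 L

Convert: T₁ = 344.0 K.
From PV = nRT: V₁ = nRT₁/P₁ = 14.19 L.
T constant ⇒ Boyle's law P V = const: T₂ = T₁; V₂ = V₁·(P₁/P₂) = 5.228 L.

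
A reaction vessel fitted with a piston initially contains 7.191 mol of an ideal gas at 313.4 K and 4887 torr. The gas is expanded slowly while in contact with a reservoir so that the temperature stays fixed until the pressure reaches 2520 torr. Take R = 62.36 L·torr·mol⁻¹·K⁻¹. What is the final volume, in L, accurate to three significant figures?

From PV = nRT: V₁ = nRT₁/P₁ = 28.76 L.
T constant ⇒ Boyle's law P V = const: T₂ = T₁; V₂ = V₁·(P₁/P₂) = 55.77 L.

V₂ ≈ 55.8 L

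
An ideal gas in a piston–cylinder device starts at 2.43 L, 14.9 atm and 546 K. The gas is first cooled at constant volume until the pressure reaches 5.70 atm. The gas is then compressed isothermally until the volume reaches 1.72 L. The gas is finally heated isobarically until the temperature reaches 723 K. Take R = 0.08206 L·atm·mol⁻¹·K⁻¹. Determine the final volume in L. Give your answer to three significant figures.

V₄ ≈ 5.95 L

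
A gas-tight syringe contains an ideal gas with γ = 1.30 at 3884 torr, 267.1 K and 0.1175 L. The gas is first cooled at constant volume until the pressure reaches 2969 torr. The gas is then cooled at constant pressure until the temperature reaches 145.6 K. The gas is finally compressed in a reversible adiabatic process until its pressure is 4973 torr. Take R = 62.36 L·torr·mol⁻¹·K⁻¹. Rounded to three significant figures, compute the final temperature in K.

T₄ ≈ 164 K

V constant ⇒ P ∝ T: V₂ = V₁; T₂ = T₁·(P₂/P₁) = 204.2 K.
P constant ⇒ V ∝ T: P₃ = P₂; V₃ = V₂·(T₃/T₂) = 0.08379 L.
Adiabatic (γ = 1.30), T V^(γ−1) and P V^γ constant: T₄ = T₃·(P₄/P₃)^((γ−1)/γ) = 164.0 K; V₄ = V₃·(P₃/P₄)^(1/γ) = 0.05635 L.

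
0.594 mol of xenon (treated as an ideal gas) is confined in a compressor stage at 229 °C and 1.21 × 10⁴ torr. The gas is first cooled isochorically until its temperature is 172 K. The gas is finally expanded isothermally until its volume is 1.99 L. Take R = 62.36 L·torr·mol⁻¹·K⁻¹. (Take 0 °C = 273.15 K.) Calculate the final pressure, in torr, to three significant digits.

Convert: T₁ = 502.1 K.
From PV = nRT: V₁ = nRT₁/P₁ = 1.537 L.
Isochoric, so P/T is constant: V₂ = V₁; P₂ = P₁·(T₂/T₁) = 4145 torr.
Isothermal, so P V is constant: T₃ = T₂; P₃ = P₂·(V₂/V₃) = 3202 torr.

P₃ ≈ 3.20e+03 torr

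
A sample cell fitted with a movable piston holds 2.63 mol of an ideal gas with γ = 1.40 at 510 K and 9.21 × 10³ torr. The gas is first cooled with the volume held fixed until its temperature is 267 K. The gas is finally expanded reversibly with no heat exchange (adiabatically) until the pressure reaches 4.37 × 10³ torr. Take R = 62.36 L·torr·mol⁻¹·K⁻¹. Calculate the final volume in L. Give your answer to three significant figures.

V₃ ≈ 9.74 L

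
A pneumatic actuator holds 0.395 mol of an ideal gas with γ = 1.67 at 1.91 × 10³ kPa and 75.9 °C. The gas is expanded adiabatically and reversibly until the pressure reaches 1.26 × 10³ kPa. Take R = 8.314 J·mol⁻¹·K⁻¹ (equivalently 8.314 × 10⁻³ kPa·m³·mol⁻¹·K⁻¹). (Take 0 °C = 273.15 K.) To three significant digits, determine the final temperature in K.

T₂ ≈ 295 K

Convert: T₁ = 349.0 K.
From PV = nRT: V₁ = nRT₁/P₁ = 0.0006002 m³.
Reversible adiabatic, γ = 1.67: T₂ = T₁·(P₂/P₁)^((γ−1)/γ) = 295.4 K; V₂ = V₁·(P₁/P₂)^(1/γ) = 0.0007699 m³.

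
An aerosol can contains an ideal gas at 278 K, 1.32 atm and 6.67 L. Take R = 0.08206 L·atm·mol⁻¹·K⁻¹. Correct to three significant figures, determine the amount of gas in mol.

PV = nRT ⇒ n = PV/(RT) = (1.32 × 6.67) / (0.08206 × 278)

n ≈ 0.386 mol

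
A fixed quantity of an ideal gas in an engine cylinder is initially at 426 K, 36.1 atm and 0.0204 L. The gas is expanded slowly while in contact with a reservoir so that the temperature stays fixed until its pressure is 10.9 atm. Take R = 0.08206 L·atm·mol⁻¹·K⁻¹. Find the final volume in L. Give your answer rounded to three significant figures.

V₂ ≈ 0.0676 L

Isothermal, so P V is constant: T₂ = T₁; V₂ = V₁·(P₁/P₂) = 0.06756 L.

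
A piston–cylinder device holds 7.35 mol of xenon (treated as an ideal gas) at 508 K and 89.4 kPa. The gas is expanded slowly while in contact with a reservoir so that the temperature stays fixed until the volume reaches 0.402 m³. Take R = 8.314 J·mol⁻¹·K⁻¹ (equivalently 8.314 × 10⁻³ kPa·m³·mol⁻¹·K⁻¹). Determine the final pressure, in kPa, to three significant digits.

From PV = nRT: V₁ = nRT₁/P₁ = 0.3472 m³.
Isothermal, so P V is constant: T₂ = T₁; P₂ = P₁·(V₁/V₂) = 77.22 kPa.

P₂ ≈ 77.2 kPa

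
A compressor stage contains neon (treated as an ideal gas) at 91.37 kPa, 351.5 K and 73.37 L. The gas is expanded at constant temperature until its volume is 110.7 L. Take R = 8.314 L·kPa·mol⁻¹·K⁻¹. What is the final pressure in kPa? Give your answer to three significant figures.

Isothermal, so P V is constant: T₂ = T₁; P₂ = P₁·(V₁/V₂) = 60.56 kPa.

P₂ ≈ 60.6 kPa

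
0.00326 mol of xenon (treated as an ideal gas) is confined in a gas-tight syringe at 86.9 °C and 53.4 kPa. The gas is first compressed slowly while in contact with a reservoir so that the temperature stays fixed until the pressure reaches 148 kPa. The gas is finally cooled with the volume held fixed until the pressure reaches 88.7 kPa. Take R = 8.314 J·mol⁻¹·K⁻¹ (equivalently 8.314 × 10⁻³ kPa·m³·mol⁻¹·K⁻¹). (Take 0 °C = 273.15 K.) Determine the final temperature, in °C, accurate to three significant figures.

T₃ ≈ -57.4 °C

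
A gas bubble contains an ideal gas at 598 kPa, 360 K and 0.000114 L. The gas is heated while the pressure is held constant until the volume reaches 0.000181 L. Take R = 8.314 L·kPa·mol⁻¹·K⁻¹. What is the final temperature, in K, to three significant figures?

P constant ⇒ V ∝ T: P₂ = P₁; T₂ = T₁·(V₂/V₁) = 571.6 K.

T₂ ≈ 572 K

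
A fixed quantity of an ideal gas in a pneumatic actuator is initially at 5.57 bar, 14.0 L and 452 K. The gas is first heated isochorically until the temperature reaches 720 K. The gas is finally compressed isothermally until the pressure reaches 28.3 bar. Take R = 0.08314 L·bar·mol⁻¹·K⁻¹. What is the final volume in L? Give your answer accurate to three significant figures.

V constant ⇒ P ∝ T: V₂ = V₁; P₂ = P₁·(T₂/T₁) = 8.873 bar.
Isothermal, so P V is constant: T₃ = T₂; V₃ = V₂·(P₂/P₃) = 4.389 L.

V₃ ≈ 4.39 L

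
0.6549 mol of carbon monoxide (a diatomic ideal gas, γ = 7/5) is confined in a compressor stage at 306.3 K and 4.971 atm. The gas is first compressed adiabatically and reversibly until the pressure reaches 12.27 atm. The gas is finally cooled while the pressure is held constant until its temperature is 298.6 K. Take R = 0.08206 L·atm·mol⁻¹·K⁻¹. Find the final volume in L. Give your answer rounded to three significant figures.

V₃ ≈ 1.31 L

From PV = nRT: V₁ = nRT₁/P₁ = 3.311 L.
Adiabatic (γ = 7/5), T V^(γ−1) and P V^γ constant: T₂ = T₁·(P₂/P₁)^((γ−1)/γ) = 396.5 K; V₂ = V₁·(P₁/P₂)^(1/γ) = 1.737 L.
Isobaric, so V/T is constant: P₃ = P₂; V₃ = V₂·(T₃/T₂) = 1.308 L.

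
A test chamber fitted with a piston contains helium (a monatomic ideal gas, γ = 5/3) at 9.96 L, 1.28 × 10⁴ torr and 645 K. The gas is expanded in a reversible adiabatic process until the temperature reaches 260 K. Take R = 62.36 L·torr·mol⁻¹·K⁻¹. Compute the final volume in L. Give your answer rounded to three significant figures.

V₂ ≈ 38.9 L

Reversible adiabatic, γ = 5/3: P₂ = P₁·(T₂/T₁)^(γ/(γ−1)) = 1321 torr; V₂ = V₁·(T₁/T₂)^(1/(γ−1)) = 38.92 L.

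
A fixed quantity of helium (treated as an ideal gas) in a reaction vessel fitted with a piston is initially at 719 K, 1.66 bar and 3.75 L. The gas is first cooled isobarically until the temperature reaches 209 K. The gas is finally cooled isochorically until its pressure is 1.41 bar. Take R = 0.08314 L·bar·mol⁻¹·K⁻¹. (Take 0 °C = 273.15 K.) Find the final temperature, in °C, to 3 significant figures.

T₃ ≈ -95.6 °C

Isobaric, so V/T is constant: P₂ = P₁; V₂ = V₁·(T₂/T₁) = 1.090 L.
Isochoric, so P/T is constant: V₃ = V₂; T₃ = T₂·(P₃/P₂) = 177.5 K.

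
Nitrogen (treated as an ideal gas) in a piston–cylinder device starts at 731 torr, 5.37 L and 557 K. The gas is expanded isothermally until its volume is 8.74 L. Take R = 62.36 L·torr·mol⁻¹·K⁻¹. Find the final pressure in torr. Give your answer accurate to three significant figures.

T constant ⇒ Boyle's law P V = const: T₂ = T₁; P₂ = P₁·(V₁/V₂) = 449.1 torr.

P₂ ≈ 449 torr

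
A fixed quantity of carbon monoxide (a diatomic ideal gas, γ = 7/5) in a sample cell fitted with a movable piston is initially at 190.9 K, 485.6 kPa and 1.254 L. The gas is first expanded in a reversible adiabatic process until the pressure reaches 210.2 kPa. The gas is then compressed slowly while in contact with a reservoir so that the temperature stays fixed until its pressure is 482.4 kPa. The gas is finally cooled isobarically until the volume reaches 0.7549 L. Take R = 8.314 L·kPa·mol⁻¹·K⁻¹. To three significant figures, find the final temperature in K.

Reversible adiabatic, γ = 7/5: T₂ = T₁·(P₂/P₁)^((γ−1)/γ) = 150.3 K; V₂ = V₁·(P₁/P₂)^(1/γ) = 2.281 L.
Isothermal, so P V is constant: T₃ = T₂; V₃ = V₂·(P₂/P₃) = 0.9937 L.
Isobaric, so V/T is constant: P₄ = P₃; T₄ = T₃·(V₄/V₃) = 114.2 K.

T₄ ≈ 114 K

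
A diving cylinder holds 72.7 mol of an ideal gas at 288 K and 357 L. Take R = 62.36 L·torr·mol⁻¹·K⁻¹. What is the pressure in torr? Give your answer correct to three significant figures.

P ≈ 3.66e+03 torr

PV = nRT ⇒ P = nRT/V = (72.7 × 62.36 × 288) / 357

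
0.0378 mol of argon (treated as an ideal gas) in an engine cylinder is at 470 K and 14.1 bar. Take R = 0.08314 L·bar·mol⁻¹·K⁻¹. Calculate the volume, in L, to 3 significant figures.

V ≈ 0.105 L

PV = nRT ⇒ V = nRT/P = (0.0378 × 0.08314 × 470) / 14.1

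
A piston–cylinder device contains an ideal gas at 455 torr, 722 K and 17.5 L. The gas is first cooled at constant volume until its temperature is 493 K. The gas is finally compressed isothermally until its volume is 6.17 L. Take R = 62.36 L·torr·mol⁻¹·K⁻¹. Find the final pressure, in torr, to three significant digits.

Isochoric, so P/T is constant: V₂ = V₁; P₂ = P₁·(T₂/T₁) = 310.7 torr.
T constant ⇒ Boyle's law P V = const: T₃ = T₂; P₃ = P₂·(V₂/V₃) = 881.2 torr.

P₃ ≈ 881 torr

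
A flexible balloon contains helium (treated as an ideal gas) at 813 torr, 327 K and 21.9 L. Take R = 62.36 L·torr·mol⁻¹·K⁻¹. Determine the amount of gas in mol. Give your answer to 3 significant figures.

n ≈ 0.873 mol

PV = nRT ⇒ n = PV/(RT) = (813 × 21.9) / (62.36 × 327)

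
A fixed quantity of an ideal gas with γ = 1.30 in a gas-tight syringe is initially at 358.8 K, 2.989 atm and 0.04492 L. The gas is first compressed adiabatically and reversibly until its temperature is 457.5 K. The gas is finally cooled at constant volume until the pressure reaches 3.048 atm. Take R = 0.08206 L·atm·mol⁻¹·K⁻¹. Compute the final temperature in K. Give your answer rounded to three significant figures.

T₃ ≈ 163 K

Adiabatic (γ = 1.30), T V^(γ−1) and P V^γ constant: P₂ = P₁·(T₂/T₁)^(γ/(γ−1)) = 8.568 atm; V₂ = V₁·(T₁/T₂)^(1/(γ−1)) = 0.01998 L.
V constant ⇒ P ∝ T: V₃ = V₂; T₃ = T₂·(P₃/P₂) = 162.8 K.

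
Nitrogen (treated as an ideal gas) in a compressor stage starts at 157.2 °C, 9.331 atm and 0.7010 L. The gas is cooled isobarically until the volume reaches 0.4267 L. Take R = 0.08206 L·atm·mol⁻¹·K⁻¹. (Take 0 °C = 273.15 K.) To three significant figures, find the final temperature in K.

T₂ ≈ 262 K

Convert: T₁ = 430.3 K.
P constant ⇒ V ∝ T: P₂ = P₁; T₂ = T₁·(V₂/V₁) = 262.0 K.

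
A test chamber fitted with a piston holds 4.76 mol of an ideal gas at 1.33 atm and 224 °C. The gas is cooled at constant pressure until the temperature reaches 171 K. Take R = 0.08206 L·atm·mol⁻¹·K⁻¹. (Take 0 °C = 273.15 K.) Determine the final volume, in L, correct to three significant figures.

Convert: T₁ = 497.1 K.
From PV = nRT: V₁ = nRT₁/P₁ = 146.0 L.
P constant ⇒ V ∝ T: P₂ = P₁; V₂ = V₁·(T₂/T₁) = 50.22 L.

V₂ ≈ 50.2 L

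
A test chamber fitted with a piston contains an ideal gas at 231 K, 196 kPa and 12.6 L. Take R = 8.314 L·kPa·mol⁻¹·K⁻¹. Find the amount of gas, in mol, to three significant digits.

PV = nRT ⇒ n = PV/(RT) = (196 × 12.6) / (8.314 × 231)

n ≈ 1.29 mol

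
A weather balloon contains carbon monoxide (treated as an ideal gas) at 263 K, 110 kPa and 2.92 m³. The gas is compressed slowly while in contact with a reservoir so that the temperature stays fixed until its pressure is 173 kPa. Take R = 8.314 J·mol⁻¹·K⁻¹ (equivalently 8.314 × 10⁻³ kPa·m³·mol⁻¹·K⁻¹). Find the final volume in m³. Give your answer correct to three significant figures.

T constant ⇒ Boyle's law P V = const: T₂ = T₁; V₂ = V₁·(P₁/P₂) = 1.857 m³.

V₂ ≈ 1.86 m³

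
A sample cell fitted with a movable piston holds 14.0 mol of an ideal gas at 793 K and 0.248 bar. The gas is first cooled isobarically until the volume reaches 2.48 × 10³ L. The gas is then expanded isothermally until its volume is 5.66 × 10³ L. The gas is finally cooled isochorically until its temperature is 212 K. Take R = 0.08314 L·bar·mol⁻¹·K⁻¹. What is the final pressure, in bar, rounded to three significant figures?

P₄ ≈ 0.0436 bar

From PV = nRT: V₁ = nRT₁/P₁ = 3722 L.
Isobaric, so V/T is constant: P₂ = P₁; T₂ = T₁·(V₂/V₁) = 528.4 K.
Isothermal, so P V is constant: T₃ = T₂; P₃ = P₂·(V₂/V₃) = 0.1087 bar.
V constant ⇒ P ∝ T: V₄ = V₃; P₄ = P₃·(T₄/T₃) = 0.04360 bar.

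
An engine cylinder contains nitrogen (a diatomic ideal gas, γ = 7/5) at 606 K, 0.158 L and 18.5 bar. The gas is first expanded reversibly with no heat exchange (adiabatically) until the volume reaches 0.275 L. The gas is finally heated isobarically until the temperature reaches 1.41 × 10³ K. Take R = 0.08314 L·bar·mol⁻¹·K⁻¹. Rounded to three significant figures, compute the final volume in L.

V₃ ≈ 0.799 L

Reversible adiabatic, γ = 7/5: T₂ = T₁·(V₁/V₂)^(γ−1) = 485.5 K; P₂ = P₁·(V₁/V₂)^γ = 8.516 bar.
P constant ⇒ V ∝ T: P₃ = P₂; V₃ = V₂·(T₃/T₂) = 0.7986 L.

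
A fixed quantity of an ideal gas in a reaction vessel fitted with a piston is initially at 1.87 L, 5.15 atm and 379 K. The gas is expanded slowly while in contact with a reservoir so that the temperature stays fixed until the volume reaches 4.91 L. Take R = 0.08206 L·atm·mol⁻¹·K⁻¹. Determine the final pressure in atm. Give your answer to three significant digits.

P₂ ≈ 1.96 atm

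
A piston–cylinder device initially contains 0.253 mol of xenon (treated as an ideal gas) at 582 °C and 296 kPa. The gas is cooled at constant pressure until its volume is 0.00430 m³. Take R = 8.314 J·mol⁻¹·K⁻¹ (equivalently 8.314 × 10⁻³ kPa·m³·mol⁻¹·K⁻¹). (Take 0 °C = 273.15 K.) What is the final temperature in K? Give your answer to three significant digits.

T₂ ≈ 605 K

Convert: T₁ = 855.1 K.
From PV = nRT: V₁ = nRT₁/P₁ = 0.006077 m³.
Isobaric, so V/T is constant: P₂ = P₁; T₂ = T₁·(V₂/V₁) = 605.1 K.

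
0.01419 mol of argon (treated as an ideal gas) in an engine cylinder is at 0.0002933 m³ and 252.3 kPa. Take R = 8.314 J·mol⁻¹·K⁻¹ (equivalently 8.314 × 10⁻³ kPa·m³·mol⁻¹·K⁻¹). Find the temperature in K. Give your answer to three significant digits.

PV = nRT ⇒ T = PV/(nR) = (252.3 × 0.0002933) / (0.01419 × 8.314 × 10⁻³)

T ≈ 627 K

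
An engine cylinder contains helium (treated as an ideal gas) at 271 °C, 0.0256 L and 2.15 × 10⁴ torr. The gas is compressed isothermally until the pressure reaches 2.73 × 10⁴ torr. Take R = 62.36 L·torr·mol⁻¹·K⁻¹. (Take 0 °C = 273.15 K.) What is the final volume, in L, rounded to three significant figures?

Convert: T₁ = 544.1 K.
Isothermal, so P V is constant: T₂ = T₁; V₂ = V₁·(P₁/P₂) = 0.02016 L.

V₂ ≈ 0.0202 L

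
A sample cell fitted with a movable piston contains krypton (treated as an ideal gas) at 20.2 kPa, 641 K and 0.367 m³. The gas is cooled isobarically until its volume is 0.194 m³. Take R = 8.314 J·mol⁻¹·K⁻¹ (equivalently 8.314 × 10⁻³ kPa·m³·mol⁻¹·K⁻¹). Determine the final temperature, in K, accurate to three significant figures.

T₂ ≈ 339 K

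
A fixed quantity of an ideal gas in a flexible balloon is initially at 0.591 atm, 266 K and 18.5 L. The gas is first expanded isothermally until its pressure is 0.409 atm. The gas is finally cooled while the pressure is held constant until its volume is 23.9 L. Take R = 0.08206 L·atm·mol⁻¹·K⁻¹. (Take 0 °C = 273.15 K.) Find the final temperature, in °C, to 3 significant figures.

T constant ⇒ Boyle's law P V = const: T₂ = T₁; V₂ = V₁·(P₁/P₂) = 26.73 L.
P constant ⇒ V ∝ T: P₃ = P₂; T₃ = T₂·(V₃/V₂) = 237.8 K.

T₃ ≈ -35.3 °C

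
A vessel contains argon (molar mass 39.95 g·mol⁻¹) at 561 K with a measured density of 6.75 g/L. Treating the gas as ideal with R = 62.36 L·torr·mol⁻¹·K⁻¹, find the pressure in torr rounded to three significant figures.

ρ = PM/(RT) ⇒ P = ρRT/M = (6.75 × 62.36 × 561.0) / 39.95

P ≈ 5.91e+03 torr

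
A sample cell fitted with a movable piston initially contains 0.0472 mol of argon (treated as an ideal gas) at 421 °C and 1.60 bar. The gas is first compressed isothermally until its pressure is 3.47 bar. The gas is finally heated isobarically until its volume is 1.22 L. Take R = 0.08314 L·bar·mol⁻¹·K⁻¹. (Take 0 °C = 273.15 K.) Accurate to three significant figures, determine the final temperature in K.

T₃ ≈ 1.08e+03 K

Convert: T₁ = 694.1 K.
From PV = nRT: V₁ = nRT₁/P₁ = 1.702 L.
Isothermal, so P V is constant: T₂ = T₁; V₂ = V₁·(P₁/P₂) = 0.7850 L.
P constant ⇒ V ∝ T: P₃ = P₂; T₃ = T₂·(V₃/V₂) = 1079 K.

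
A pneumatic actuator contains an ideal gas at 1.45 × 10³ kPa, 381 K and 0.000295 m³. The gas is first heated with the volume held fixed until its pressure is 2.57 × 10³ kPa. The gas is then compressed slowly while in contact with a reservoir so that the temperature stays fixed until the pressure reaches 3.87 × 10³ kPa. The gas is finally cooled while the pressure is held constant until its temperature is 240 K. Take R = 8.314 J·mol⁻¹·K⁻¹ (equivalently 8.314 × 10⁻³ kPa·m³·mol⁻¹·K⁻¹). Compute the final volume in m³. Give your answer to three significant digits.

Isochoric, so P/T is constant: V₂ = V₁; T₂ = T₁·(P₂/P₁) = 675.3 K.
Isothermal, so P V is constant: T₃ = T₂; V₃ = V₂·(P₂/P₃) = 0.0001959 m³.
Isobaric, so V/T is constant: P₄ = P₃; V₄ = V₃·(T₄/T₃) = 6.963e-05 m³.

V₄ ≈ 6.96e-05 m³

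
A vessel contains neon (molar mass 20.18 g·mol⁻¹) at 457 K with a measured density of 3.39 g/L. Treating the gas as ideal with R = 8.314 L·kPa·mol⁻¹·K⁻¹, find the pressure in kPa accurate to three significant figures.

P ≈ 638 kPa

ρ = PM/(RT) ⇒ P = ρRT/M = (3.39 × 8.314 × 457.0) / 20.18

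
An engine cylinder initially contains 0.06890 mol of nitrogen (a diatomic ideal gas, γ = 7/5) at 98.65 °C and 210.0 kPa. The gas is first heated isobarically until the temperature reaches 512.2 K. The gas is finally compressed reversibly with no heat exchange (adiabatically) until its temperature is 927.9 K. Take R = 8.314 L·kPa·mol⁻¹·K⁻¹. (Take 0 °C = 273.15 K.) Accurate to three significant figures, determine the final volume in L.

Convert: T₁ = 371.8 K.
From PV = nRT: V₁ = nRT₁/P₁ = 1.014 L.
Isobaric, so V/T is constant: P₂ = P₁; V₂ = V₁·(T₂/T₁) = 1.397 L.
Adiabatic (γ = 7/5), T V^(γ−1) and P V^γ constant: P₃ = P₂·(T₃/T₂)^(γ/(γ−1)) = 1680 kPa; V₃ = V₂·(T₂/T₃)^(1/(γ−1)) = 0.3163 L.

V₃ ≈ 0.316 L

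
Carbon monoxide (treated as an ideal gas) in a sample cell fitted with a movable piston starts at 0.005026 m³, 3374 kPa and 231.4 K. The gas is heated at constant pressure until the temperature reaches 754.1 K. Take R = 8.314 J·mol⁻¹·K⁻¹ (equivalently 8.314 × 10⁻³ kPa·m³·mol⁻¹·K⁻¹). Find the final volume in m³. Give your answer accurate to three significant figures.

P constant ⇒ V ∝ T: P₂ = P₁; V₂ = V₁·(T₂/T₁) = 0.01638 m³.

V₂ ≈ 0.0164 m³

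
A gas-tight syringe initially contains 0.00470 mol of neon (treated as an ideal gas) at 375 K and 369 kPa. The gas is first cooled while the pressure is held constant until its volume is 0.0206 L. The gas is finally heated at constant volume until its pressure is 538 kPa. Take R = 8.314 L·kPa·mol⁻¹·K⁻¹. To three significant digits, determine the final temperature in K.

From PV = nRT: V₁ = nRT₁/P₁ = 0.03971 L.
P constant ⇒ V ∝ T: P₂ = P₁; T₂ = T₁·(V₂/V₁) = 194.5 K.
V constant ⇒ P ∝ T: V₃ = V₂; T₃ = T₂·(P₃/P₂) = 283.6 K.

T₃ ≈ 284 K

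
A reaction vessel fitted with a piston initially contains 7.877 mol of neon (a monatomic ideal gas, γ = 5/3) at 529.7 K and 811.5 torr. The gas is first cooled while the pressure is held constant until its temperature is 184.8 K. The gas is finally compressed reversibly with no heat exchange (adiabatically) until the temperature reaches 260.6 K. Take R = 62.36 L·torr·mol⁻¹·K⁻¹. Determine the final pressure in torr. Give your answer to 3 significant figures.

P₃ ≈ 1.92e+03 torr

From PV = nRT: V₁ = nRT₁/P₁ = 320.6 L.
Isobaric, so V/T is constant: P₂ = P₁; V₂ = V₁·(T₂/T₁) = 111.9 L.
Adiabatic (γ = 5/3), T V^(γ−1) and P V^γ constant: P₃ = P₂·(T₃/T₂)^(γ/(γ−1)) = 1916 torr; V₃ = V₂·(T₂/T₃)^(1/(γ−1)) = 66.80 L.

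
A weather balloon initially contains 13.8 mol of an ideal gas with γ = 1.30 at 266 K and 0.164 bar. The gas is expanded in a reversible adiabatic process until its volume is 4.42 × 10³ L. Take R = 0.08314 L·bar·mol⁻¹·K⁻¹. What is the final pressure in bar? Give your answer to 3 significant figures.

P₂ ≈ 0.0533 bar

From PV = nRT: V₁ = nRT₁/P₁ = 1861 L.
Reversible adiabatic, γ = 1.30: T₂ = T₁·(V₁/V₂)^(γ−1) = 205.2 K; P₂ = P₁·(V₁/V₂)^γ = 0.05326 bar.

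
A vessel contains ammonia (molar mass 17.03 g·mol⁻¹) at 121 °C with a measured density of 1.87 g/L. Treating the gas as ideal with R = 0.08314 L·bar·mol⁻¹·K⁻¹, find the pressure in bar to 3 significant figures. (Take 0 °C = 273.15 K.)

P ≈ 3.60 bar

ρ = PM/(RT) ⇒ P = ρRT/M = (1.87 × 0.08314 × 394.1) / 17.03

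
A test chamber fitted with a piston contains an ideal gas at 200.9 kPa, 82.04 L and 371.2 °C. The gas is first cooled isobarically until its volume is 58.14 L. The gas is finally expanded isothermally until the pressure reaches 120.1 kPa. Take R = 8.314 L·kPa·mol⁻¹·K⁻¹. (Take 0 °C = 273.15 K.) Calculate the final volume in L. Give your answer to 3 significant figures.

V₃ ≈ 97.3 L

Convert: T₁ = 644.3 K.
P constant ⇒ V ∝ T: P₂ = P₁; T₂ = T₁·(V₂/V₁) = 456.6 K.
Isothermal, so P V is constant: T₃ = T₂; V₃ = V₂·(P₂/P₃) = 97.26 L.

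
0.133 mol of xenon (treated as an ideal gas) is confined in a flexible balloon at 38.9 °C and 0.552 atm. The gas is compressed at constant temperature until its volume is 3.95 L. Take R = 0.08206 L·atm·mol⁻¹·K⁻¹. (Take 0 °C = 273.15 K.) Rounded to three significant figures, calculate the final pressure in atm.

P₂ ≈ 0.862 atm

Convert: T₁ = 312.0 K.
From PV = nRT: V₁ = nRT₁/P₁ = 6.170 L.
Isothermal, so P V is constant: T₂ = T₁; P₂ = P₁·(V₁/V₂) = 0.8622 atm.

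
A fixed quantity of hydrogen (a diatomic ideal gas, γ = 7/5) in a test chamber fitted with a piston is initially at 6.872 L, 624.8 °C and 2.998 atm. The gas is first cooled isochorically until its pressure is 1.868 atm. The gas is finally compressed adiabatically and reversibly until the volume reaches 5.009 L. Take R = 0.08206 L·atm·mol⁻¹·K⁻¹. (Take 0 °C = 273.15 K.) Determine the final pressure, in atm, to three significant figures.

P₃ ≈ 2.91 atm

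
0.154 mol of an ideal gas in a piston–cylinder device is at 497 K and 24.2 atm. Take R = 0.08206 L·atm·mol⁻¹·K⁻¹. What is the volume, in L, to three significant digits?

PV = nRT ⇒ V = nRT/P = (0.154 × 0.08206 × 497) / 24.2

V ≈ 0.260 L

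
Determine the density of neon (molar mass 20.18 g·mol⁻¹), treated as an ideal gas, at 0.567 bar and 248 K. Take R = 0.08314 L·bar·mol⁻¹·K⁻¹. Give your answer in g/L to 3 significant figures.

ρ ≈ 0.555 g/L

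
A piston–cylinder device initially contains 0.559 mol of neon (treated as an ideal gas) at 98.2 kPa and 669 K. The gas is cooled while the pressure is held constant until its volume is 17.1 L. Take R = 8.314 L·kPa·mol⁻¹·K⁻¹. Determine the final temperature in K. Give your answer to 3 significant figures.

T₂ ≈ 361 K

From PV = nRT: V₁ = nRT₁/P₁ = 31.66 L.
P constant ⇒ V ∝ T: P₂ = P₁; T₂ = T₁·(V₂/V₁) = 361.3 K.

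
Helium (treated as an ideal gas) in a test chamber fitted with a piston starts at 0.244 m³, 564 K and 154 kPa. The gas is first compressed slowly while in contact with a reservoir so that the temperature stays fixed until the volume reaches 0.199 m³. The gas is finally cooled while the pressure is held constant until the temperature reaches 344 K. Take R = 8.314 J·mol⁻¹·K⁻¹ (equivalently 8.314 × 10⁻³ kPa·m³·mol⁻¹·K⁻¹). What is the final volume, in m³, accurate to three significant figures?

Isothermal, so P V is constant: T₂ = T₁; P₂ = P₁·(V₁/V₂) = 188.8 kPa.
Isobaric, so V/T is constant: P₃ = P₂; V₃ = V₂·(T₃/T₂) = 0.1214 m³.

V₃ ≈ 0.121 m³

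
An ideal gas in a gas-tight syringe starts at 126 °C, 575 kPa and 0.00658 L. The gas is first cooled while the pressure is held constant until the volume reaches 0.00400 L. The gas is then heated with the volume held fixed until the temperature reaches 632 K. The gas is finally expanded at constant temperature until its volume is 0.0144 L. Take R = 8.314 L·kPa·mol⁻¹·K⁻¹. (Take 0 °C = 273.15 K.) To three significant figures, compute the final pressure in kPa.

P₄ ≈ 416 kPa

Convert: T₁ = 399.1 K.
P constant ⇒ V ∝ T: P₂ = P₁; T₂ = T₁·(V₂/V₁) = 242.6 K.
Isochoric, so P/T is constant: V₃ = V₂; P₃ = P₂·(T₃/T₂) = 1498 kPa.
Isothermal, so P V is constant: T₄ = T₃; P₄ = P₃·(V₃/V₄) = 416.0 kPa.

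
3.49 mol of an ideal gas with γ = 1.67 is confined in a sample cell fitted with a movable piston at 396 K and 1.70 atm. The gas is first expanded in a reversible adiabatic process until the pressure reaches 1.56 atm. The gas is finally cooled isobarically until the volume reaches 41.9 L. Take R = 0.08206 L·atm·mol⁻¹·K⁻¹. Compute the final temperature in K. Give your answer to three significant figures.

T₃ ≈ 228 K

From PV = nRT: V₁ = nRT₁/P₁ = 66.71 L.
Adiabatic (γ = 1.67), T V^(γ−1) and P V^γ constant: T₂ = T₁·(P₂/P₁)^((γ−1)/γ) = 382.6 K; V₂ = V₁·(P₁/P₂)^(1/γ) = 70.23 L.
Isobaric, so V/T is constant: P₃ = P₂; T₃ = T₂·(V₃/V₂) = 228.2 K.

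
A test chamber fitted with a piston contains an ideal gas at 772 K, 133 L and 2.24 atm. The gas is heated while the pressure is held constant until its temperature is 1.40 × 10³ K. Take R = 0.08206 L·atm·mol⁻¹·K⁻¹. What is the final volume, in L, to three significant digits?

V₂ ≈ 241 L

Isobaric, so V/T is constant: P₂ = P₁; V₂ = V₁·(T₂/T₁) = 241.2 L.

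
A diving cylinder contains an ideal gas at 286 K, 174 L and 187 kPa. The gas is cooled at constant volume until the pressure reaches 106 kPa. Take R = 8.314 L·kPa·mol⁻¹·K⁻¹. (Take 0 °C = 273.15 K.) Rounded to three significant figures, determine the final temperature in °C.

Isochoric, so P/T is constant: V₂ = V₁; T₂ = T₁·(P₂/P₁) = 162.1 K.

T₂ ≈ -111 °C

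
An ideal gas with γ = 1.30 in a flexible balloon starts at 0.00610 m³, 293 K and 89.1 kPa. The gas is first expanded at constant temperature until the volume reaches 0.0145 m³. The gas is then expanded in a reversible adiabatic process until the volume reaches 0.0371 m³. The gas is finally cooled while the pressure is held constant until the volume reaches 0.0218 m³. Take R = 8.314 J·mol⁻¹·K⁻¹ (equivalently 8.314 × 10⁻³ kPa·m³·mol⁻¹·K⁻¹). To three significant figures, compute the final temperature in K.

T₄ ≈ 130 K

Isothermal, so P V is constant: T₂ = T₁; P₂ = P₁·(V₁/V₂) = 37.48 kPa.
Adiabatic (γ = 1.30), T V^(γ−1) and P V^γ constant: T₃ = T₂·(V₂/V₃)^(γ−1) = 221.0 K; P₃ = P₂·(V₂/V₃)^γ = 11.05 kPa.
Isobaric, so V/T is constant: P₄ = P₃; T₄ = T₃·(V₄/V₃) = 129.9 K.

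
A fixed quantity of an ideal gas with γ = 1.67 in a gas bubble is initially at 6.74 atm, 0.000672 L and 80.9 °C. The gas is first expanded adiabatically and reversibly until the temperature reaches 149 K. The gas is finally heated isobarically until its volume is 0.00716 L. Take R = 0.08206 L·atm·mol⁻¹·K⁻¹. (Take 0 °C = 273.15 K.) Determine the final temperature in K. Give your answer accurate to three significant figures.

Convert: T₁ = 354.0 K.
Adiabatic (γ = 1.67), T V^(γ−1) and P V^γ constant: P₂ = P₁·(T₂/T₁)^(γ/(γ−1)) = 0.7794 atm; V₂ = V₁·(T₁/T₂)^(1/(γ−1)) = 0.002446 L.
P constant ⇒ V ∝ T: P₃ = P₂; T₃ = T₂·(V₃/V₂) = 436.2 K.

T₃ ≈ 436 K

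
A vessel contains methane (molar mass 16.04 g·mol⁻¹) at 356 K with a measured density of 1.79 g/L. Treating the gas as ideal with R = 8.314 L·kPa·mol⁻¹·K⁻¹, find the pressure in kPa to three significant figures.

ρ = PM/(RT) ⇒ P = ρRT/M = (1.79 × 8.314 × 356.0) / 16.04

P ≈ 330 kPa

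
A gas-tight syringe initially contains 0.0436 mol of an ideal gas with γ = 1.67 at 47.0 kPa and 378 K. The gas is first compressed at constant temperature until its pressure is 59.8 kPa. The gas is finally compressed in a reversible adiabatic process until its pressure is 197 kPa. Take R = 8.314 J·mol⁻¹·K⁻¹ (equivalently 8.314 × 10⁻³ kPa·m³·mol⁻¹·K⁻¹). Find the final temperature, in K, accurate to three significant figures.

From PV = nRT: V₁ = nRT₁/P₁ = 0.002915 m³.
Isothermal, so P V is constant: T₂ = T₁; V₂ = V₁·(P₁/P₂) = 0.002291 m³.
Adiabatic (γ = 1.67), T V^(γ−1) and P V^γ constant: T₃ = T₂·(P₃/P₂)^((γ−1)/γ) = 609.8 K; V₃ = V₂·(P₂/P₃)^(1/γ) = 0.001122 m³.

T₃ ≈ 610 K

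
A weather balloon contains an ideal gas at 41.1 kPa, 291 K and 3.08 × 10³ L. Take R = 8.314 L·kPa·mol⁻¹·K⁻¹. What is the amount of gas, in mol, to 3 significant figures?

n ≈ 52.3 mol

PV = nRT ⇒ n = PV/(RT) = (41.1 × 3.08e+03) / (8.314 × 291)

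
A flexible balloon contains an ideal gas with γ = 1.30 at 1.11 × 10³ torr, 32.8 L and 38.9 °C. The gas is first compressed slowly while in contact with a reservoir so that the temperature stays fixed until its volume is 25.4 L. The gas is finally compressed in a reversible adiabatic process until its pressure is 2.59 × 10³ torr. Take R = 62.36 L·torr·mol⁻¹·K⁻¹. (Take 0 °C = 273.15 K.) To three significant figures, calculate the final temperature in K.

T₃ ≈ 358 K

Convert: T₁ = 312.0 K.
Isothermal, so P V is constant: T₂ = T₁; P₂ = P₁·(V₁/V₂) = 1433 torr.
Adiabatic (γ = 1.30), T V^(γ−1) and P V^γ constant: T₃ = T₂·(P₃/P₂)^((γ−1)/γ) = 357.7 K; V₃ = V₂·(P₂/P₃)^(1/γ) = 16.11 L.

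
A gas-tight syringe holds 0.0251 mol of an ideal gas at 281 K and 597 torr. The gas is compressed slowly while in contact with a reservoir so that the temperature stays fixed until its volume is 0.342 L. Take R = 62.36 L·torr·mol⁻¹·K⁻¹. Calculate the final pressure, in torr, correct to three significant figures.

P₂ ≈ 1.29e+03 torr

From PV = nRT: V₁ = nRT₁/P₁ = 0.7367 L.
Isothermal, so P V is constant: T₂ = T₁; P₂ = P₁·(V₁/V₂) = 1286 torr.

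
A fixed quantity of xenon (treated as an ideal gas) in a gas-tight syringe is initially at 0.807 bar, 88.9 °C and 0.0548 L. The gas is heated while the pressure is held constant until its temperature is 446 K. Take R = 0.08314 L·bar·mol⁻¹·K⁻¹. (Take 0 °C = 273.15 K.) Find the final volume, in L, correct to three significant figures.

Convert: T₁ = 362.0 K.
Isobaric, so V/T is constant: P₂ = P₁; V₂ = V₁·(T₂/T₁) = 0.06751 L.

V₂ ≈ 0.0675 L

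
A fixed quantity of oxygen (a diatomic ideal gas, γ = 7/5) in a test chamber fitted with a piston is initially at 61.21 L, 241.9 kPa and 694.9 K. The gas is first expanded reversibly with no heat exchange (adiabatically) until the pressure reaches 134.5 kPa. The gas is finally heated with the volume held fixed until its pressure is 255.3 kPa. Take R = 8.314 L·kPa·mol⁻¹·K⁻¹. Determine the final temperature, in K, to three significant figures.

T₃ ≈ 1.12e+03 K

Adiabatic (γ = 7/5), T V^(γ−1) and P V^γ constant: T₂ = T₁·(P₂/P₁)^((γ−1)/γ) = 587.6 K; V₂ = V₁·(P₁/P₂)^(1/γ) = 93.09 L.
Isochoric, so P/T is constant: V₃ = V₂; T₃ = T₂·(P₃/P₂) = 1115 K.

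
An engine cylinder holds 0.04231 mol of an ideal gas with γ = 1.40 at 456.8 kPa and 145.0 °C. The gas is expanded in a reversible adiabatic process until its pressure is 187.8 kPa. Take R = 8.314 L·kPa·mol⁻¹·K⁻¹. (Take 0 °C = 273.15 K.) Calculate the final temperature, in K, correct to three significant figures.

Convert: T₁ = 418.1 K.
From PV = nRT: V₁ = nRT₁/P₁ = 0.3220 L.
Adiabatic (γ = 1.40), T V^(γ−1) and P V^γ constant: T₂ = T₁·(P₂/P₁)^((γ−1)/γ) = 324.4 K; V₂ = V₁·(P₁/P₂)^(1/γ) = 0.6076 L.

T₂ ≈ 324 K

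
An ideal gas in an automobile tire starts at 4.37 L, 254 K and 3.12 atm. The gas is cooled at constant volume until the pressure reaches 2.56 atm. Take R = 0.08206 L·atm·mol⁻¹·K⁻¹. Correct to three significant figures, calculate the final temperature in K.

T₂ ≈ 208 K

V constant ⇒ P ∝ T: V₂ = V₁; T₂ = T₁·(P₂/P₁) = 208.4 K.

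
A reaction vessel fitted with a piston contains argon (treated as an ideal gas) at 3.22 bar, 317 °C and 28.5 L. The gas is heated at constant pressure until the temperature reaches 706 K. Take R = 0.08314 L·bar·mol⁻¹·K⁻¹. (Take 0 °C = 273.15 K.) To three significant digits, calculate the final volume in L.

V₂ ≈ 34.1 L

Convert: T₁ = 590.1 K.
P constant ⇒ V ∝ T: P₂ = P₁; V₂ = V₁·(T₂/T₁) = 34.09 L.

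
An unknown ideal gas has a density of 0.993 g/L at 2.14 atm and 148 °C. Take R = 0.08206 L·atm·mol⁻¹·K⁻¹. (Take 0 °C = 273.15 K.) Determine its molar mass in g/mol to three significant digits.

M ≈ 16.0 g/mol

ρ = PM/(RT) ⇒ M = ρRT/P = (0.993 × 0.08206 × 421.1) / 2.14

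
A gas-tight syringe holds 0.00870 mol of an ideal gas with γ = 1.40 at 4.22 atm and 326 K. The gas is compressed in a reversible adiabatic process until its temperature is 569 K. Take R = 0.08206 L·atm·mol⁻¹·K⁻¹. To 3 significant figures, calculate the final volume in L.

V₂ ≈ 0.0137 L

From PV = nRT: V₁ = nRT₁/P₁ = 0.05515 L.
Adiabatic (γ = 1.40), T V^(γ−1) and P V^γ constant: P₂ = P₁·(T₂/T₁)^(γ/(γ−1)) = 29.64 atm; V₂ = V₁·(T₁/T₂)^(1/(γ−1)) = 0.01370 L.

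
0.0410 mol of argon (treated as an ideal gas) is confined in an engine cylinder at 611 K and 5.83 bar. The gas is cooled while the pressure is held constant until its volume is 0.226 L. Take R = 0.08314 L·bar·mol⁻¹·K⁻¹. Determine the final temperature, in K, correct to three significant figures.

T₂ ≈ 387 K

From PV = nRT: V₁ = nRT₁/P₁ = 0.3572 L.
P constant ⇒ V ∝ T: P₂ = P₁; T₂ = T₁·(V₂/V₁) = 386.5 K.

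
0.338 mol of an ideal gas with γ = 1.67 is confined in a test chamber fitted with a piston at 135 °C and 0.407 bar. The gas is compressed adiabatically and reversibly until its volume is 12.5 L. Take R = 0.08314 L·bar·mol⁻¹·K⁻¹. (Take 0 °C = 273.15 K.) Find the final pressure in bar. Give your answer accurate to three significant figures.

P₂ ≈ 1.58 bar

Convert: T₁ = 408.1 K.
From PV = nRT: V₁ = nRT₁/P₁ = 28.18 L.
Reversible adiabatic, γ = 1.67: T₂ = T₁·(V₁/V₂)^(γ−1) = 703.7 K; P₂ = P₁·(V₁/V₂)^γ = 1.582 bar.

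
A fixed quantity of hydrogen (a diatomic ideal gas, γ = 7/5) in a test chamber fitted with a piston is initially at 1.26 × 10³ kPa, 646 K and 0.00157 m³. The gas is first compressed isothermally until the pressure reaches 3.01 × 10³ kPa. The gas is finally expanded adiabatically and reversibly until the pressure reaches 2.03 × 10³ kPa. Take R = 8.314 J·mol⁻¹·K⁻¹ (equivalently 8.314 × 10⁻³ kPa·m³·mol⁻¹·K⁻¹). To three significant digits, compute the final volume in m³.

V₃ ≈ 0.000871 m³

Isothermal, so P V is constant: T₂ = T₁; V₂ = V₁·(P₁/P₂) = 0.0006572 m³.
Reversible adiabatic, γ = 7/5: T₃ = T₂·(P₃/P₂)^((γ−1)/γ) = 577.2 K; V₃ = V₂·(P₂/P₃)^(1/γ) = 0.0008708 m³.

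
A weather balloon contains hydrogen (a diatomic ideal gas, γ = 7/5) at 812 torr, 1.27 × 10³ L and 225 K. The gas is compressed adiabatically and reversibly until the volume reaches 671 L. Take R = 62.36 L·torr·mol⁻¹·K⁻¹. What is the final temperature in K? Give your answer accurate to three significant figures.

T₂ ≈ 290 K

Adiabatic (γ = 7/5), T V^(γ−1) and P V^γ constant: T₂ = T₁·(V₁/V₂)^(γ−1) = 290.4 K; P₂ = P₁·(V₁/V₂)^γ = 1984 torr.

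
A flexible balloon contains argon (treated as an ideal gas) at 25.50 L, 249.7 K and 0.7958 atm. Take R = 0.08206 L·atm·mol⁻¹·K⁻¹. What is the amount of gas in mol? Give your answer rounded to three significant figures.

n ≈ 0.990 mol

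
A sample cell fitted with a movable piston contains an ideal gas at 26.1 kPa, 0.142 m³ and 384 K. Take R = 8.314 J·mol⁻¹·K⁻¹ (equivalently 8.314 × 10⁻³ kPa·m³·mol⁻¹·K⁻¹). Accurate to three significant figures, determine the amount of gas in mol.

n ≈ 1.16 mol

PV = nRT ⇒ n = PV/(RT) = (26.1 × 0.142) / (8.314 × 10⁻³ × 384)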